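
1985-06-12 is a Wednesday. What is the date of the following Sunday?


Current: Wednesday
Target: Sunday
Days ahead: 4

Next Sunday: 1985-06-16


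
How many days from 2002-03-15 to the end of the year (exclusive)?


Day of year: 74 of 365
Remaining = 365 - 74

291 days


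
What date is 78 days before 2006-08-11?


Start: 2006-08-11, subtract 78 days
Back 11 days from August 11 reaches July 31, 2006 -> 67 left
July 2006 has 31 days -> back to June 30, 2006 -> 36 left
June 2006 has 30 days -> back to May 31, 2006 -> 6 left
May 2006: 31 - 6 = 25 -> lands on May 25

Result: 2006-05-25


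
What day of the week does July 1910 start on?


Target: July 1, 1910
Anchor: Jan 1, 1910. With p = 1910 - 1 = 1909: (p + p//4 - p//100 + p//400) mod 7 = (1909 + 477 - 19 + 4) mod 7 = 2371 mod 7 = 5 -> Saturday (Mon=0 ... Sun=6)
Days before July (Jan-Jun): 181 days
Weekday index = (5 + 181) mod 7 = 4

Friday


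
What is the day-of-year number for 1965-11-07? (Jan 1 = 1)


Date: November 7, 1965
Days in months 1 through 10: 304
Plus 7 days in November

Day of year: 311


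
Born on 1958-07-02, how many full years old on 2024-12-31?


Birth: 1958-07-02
Reference: 2024-12-31
Year difference: 2024 - 1958 = 66

66 years old


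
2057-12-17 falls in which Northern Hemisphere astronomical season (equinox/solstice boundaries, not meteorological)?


Date: December 17
Astronomical Autumn (approx.; exact equinox/solstice day varies by year): September 22 to December 20
December 17 falls within the Autumn window

Autumn


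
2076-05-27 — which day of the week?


Date: May 27, 2076
Anchor: Jan 1, 2076. With p = 2076 - 1 = 2075: (p + p//4 - p//100 + p//400) mod 7 = (2075 + 518 - 20 + 5) mod 7 = 2578 mod 7 = 2 -> Wednesday (Mon=0 ... Sun=6)
Days before May (Jan-Apr): 121; offset = 121 + 27 - 1 = 147
Weekday index = (2 + 147) mod 7 = 2

Day of the week: Wednesday


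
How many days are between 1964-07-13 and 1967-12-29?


From 1964-07-13 to 1967-12-29
1964-07-13: days before July = 31 + 29 + 31 + 30 + 31 + 30 = 182 (1964 is a leap year); day of year = 182 + 13 = 195
1967-12-29: days before December = 31 + 28 + 31 + 30 + 31 + 30 + 31 + 31 + 30 + 31 + 30 = 334 (1967 is not a leap year); day of year = 334 + 29 = 363
Rest of 1964: 366 - 195 = 171
Full years 1965 (365), 1966 (365): 730
Total = 171 + 730 + 363 = 1264

1264 days


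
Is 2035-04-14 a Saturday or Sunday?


Anchor: Jan 1, 2035. With p = 2035 - 1 = 2034: (p + p//4 - p//100 + p//400) mod 7 = (2034 + 508 - 20 + 5) mod 7 = 2527 mod 7 = 0 -> Monday (Mon=0 ... Sun=6)
Day of year: 104; offset = 103
Weekday index = (0 + 103) mod 7 = 5 -> Saturday
Weekend days: Saturday, Sunday

Yes


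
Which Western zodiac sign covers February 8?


Date: February 8
Conventional tropical zodiac dates: Aquarius from January 20 onward; Pisces starts February 19
February 8 falls within the Aquarius range

Aquarius


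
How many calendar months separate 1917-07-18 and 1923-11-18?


From July 1917 to November 1923
6 years * 12 = 72 months, plus 4 months = 76

76 months


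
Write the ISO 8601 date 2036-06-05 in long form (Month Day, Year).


ISO 2036-06-05 parses as year=2036, month=06, day=05
Month 6 -> June

June 5, 2036


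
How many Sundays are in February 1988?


February 1988 has 29 days
Anchor: Jan 1, 1988. With p = 1988 - 1 = 1987: (p + p//4 - p//100 + p//400) mod 7 = (1987 + 496 - 19 + 4) mod 7 = 2468 mod 7 = 4 -> Friday (Mon=0 ... Sun=6)
Days before February (Jan): 31; February 1 index = (4 + 31) mod 7 = 0 -> Monday
First Sunday is February 7
Sundays: 7, 14, 21, 28

4 Sundays


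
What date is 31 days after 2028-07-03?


Start: 2028-07-03, add 31 days
July 2028 has 31 days: 31 - 3 = 28 days to July 31 -> 3 left
August 2028: 3 <= 31 -> lands on August 3

Result: 2028-08-03


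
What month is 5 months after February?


February is month 2
2 + 5 = 7

July


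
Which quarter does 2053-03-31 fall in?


Month: March (month 3)
Q1: Jan-Mar, Q2: Apr-Jun, Q3: Jul-Sep, Q4: Oct-Dec

Q1


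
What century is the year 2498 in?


Century = (year - 1) // 100 + 1
= (2498 - 1) // 100 + 1
= 2497 // 100 + 1
= 24 + 1

25th century


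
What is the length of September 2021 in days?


September 2021

30 days


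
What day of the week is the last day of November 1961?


November 1961 has 30 days
Anchor: Jan 1, 1961. With p = 1961 - 1 = 1960: (p + p//4 - p//100 + p//400) mod 7 = (1960 + 490 - 19 + 4) mod 7 = 2435 mod 7 = 6 -> Sunday (Mon=0 ... Sun=6)
Days before November (Jan-Oct): 304; November 1 index = (6 + 304) mod 7 = 2 -> Wednesday
Last day offset: 30 - 1 = 29 days
Weekday index = (2 + 29) mod 7 = 3

Thursday, November 30


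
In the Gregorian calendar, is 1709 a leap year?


Gregorian leap year rule: divisible by 4, but not by 100, unless also by 400.
1709 is not divisible by 4 -> not a leap year

No


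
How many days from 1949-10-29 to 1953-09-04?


From 1949-10-29 to 1953-09-04
1949-10-29: days before October = 31 + 28 + 31 + 30 + 31 + 30 + 31 + 31 + 30 = 273 (1949 is not a leap year); day of year = 273 + 29 = 302
1953-09-04: days before September = 31 + 28 + 31 + 30 + 31 + 30 + 31 + 31 = 243 (1953 is not a leap year); day of year = 243 + 4 = 247
Rest of 1949: 365 - 302 = 63
Full years 1950 (365), 1951 (365), 1952 (366): 1096
Total = 63 + 1096 + 247 = 1406

1406 days


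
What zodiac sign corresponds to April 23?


Date: April 23
Conventional tropical zodiac dates: Taurus from April 20 onward; Gemini starts May 21
April 23 falls within the Taurus range

Taurus


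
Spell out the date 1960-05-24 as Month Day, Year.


ISO 1960-05-24 parses as year=1960, month=05, day=24
Month 5 -> May

May 24, 1960


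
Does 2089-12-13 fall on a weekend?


Anchor: Jan 1, 2089. With p = 2089 - 1 = 2088: (p + p//4 - p//100 + p//400) mod 7 = (2088 + 522 - 20 + 5) mod 7 = 2595 mod 7 = 5 -> Saturday (Mon=0 ... Sun=6)
Day of year: 347; offset = 346
Weekday index = (5 + 346) mod 7 = 1 -> Tuesday
Weekend days: Saturday, Sunday

No


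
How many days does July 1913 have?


July 1913

31 days


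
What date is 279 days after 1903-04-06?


Start: 1903-04-06, add 279 days
April 1903 has 30 days: 30 - 6 = 24 days to April 30 -> 255 left
May 1903 has 31 days -> 224 left
June 1903 has 30 days -> 194 left
July 1903 has 31 days -> 163 left
August 1903 has 31 days -> 132 left
September 1903 has 30 days -> 102 left
October 1903 has 31 days -> 71 left
November 1903 has 30 days -> 41 left
December 1903 has 31 days -> 10 left
January 1904: 10 <= 31 -> lands on January 10

Result: 1904-01-10


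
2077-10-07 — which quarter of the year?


Month: October (month 10)
Q1: Jan-Mar, Q2: Apr-Jun, Q3: Jul-Sep, Q4: Oct-Dec

Q4


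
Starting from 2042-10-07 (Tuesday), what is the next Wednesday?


Current: Tuesday
Target: Wednesday
Days ahead: 1

Next Wednesday: 2042-10-08


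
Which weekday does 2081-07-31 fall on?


Date: July 31, 2081
Anchor: Jan 1, 2081. With p = 2081 - 1 = 2080: (p + p//4 - p//100 + p//400) mod 7 = (2080 + 520 - 20 + 5) mod 7 = 2585 mod 7 = 2 -> Wednesday (Mon=0 ... Sun=6)
Days before July (Jan-Jun): 181; offset = 181 + 31 - 1 = 211
Weekday index = (2 + 211) mod 7 = 3

Day of the week: Thursday


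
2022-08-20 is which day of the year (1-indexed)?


Date: August 20, 2022
Days in months 1 through 7: 212
Plus 20 days in August

Day of year: 232


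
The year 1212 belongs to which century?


Century = (year - 1) // 100 + 1
= (1212 - 1) // 100 + 1
= 1211 // 100 + 1
= 12 + 1

13th century


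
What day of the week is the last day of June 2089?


June 2089 has 30 days
Anchor: Jan 1, 2089. With p = 2089 - 1 = 2088: (p + p//4 - p//100 + p//400) mod 7 = (2088 + 522 - 20 + 5) mod 7 = 2595 mod 7 = 5 -> Saturday (Mon=0 ... Sun=6)
Days before June (Jan-May): 151; June 1 index = (5 + 151) mod 7 = 2 -> Wednesday
Last day offset: 30 - 1 = 29 days
Weekday index = (2 + 29) mod 7 = 3

Thursday, June 30


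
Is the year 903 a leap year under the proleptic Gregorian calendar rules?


Gregorian leap year rule: divisible by 4, but not by 100, unless also by 400.
903 is not divisible by 4 -> not a leap year

No


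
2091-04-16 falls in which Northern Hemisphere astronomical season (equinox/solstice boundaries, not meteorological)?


Date: April 16
Astronomical Spring (approx.; exact equinox/solstice day varies by year): March 20 to June 20
April 16 falls within the Spring window

Spring


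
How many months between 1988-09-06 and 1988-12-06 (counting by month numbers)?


From September 1988 to December 1988
0 years * 12 = 0 months, plus 3 months = 3

3 months


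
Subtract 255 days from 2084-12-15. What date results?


Start: 2084-12-15, subtract 255 days
Back 15 days from December 15 reaches November 30, 2084 -> 240 left
November 2084 has 30 days -> back to October 31, 2084 -> 210 left
October 2084 has 31 days -> back to September 30, 2084 -> 179 left
September 2084 has 30 days -> back to August 31, 2084 -> 149 left
August 2084 has 31 days -> back to July 31, 2084 -> 118 left
July 2084 has 31 days -> back to June 30, 2084 -> 87 left
June 2084 has 30 days -> back to May 31, 2084 -> 57 left
May 2084 has 31 days -> back to April 30, 2084 -> 26 left
April 2084: 30 - 26 = 4 -> lands on April 4

Result: 2084-04-04


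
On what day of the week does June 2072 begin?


Target: June 1, 2072
Anchor: Jan 1, 2072. With p = 2072 - 1 = 2071: (p + p//4 - p//100 + p//400) mod 7 = (2071 + 517 - 20 + 5) mod 7 = 2573 mod 7 = 4 -> Friday (Mon=0 ... Sun=6)
Days before June (Jan-May): 152 days
Weekday index = (4 + 152) mod 7 = 2

Wednesday


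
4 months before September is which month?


September is month 9
9 - 4 = 5

May


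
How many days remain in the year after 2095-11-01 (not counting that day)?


Day of year: 305 of 365
Remaining = 365 - 305

60 days


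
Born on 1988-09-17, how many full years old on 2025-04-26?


Birth: 1988-09-17
Reference: 2025-04-26
Year difference: 2025 - 1988 = 37
Birthday not yet reached in 2025, subtract 1

36 years old


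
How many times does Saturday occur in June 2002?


June 2002 has 30 days
Anchor: Jan 1, 2002. With p = 2002 - 1 = 2001: (p + p//4 - p//100 + p//400) mod 7 = (2001 + 500 - 20 + 5) mod 7 = 2486 mod 7 = 1 -> Tuesday (Mon=0 ... Sun=6)
Days before June (Jan-May): 151; June 1 index = (1 + 151) mod 7 = 5 -> Saturday
First Saturday is June 1
Saturdays: 1, 8, 15, 22, 29

5 Saturdays


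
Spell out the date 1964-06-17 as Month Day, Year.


ISO 1964-06-17 parses as year=1964, month=06, day=17
Month 6 -> June

June 17, 1964


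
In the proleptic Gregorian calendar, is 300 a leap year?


Gregorian leap year rule: divisible by 4, but not by 100, unless also by 400.
300 is divisible by 100 but not 400 -> not a leap year

No


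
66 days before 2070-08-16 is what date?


Start: 2070-08-16, subtract 66 days
Back 16 days from August 16 reaches July 31, 2070 -> 50 left
July 2070 has 31 days -> back to June 30, 2070 -> 19 left
June 2070: 30 - 19 = 11 -> lands on June 11

Result: 2070-06-11


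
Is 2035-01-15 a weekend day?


Anchor: Jan 1, 2035. With p = 2035 - 1 = 2034: (p + p//4 - p//100 + p//400) mod 7 = (2034 + 508 - 20 + 5) mod 7 = 2527 mod 7 = 0 -> Monday (Mon=0 ... Sun=6)
Day of year: 15; offset = 14
Weekday index = (0 + 14) mod 7 = 0 -> Monday
Weekend days: Saturday, Sunday

No


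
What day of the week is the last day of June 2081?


June 2081 has 30 days
Anchor: Jan 1, 2081. With p = 2081 - 1 = 2080: (p + p//4 - p//100 + p//400) mod 7 = (2080 + 520 - 20 + 5) mod 7 = 2585 mod 7 = 2 -> Wednesday (Mon=0 ... Sun=6)
Days before June (Jan-May): 151; June 1 index = (2 + 151) mod 7 = 6 -> Sunday
Last day offset: 30 - 1 = 29 days
Weekday index = (6 + 29) mod 7 = 0

Monday, June 30


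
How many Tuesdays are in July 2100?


July 2100 has 31 days
Anchor: Jan 1, 2100. With p = 2100 - 1 = 2099: (p + p//4 - p//100 + p//400) mod 7 = (2099 + 524 - 20 + 5) mod 7 = 2608 mod 7 = 4 -> Friday (Mon=0 ... Sun=6)
Days before July (Jan-Jun): 181; July 1 index = (4 + 181) mod 7 = 3 -> Thursday
First Tuesday is July 6
Tuesdays: 6, 13, 20, 27

4 Tuesdays


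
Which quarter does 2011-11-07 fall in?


Month: November (month 11)
Q1: Jan-Mar, Q2: Apr-Jun, Q3: Jul-Sep, Q4: Oct-Dec

Q4


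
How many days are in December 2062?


December 2062

31 days


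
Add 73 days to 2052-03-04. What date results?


Start: 2052-03-04, add 73 days
March 2052 has 31 days: 31 - 4 = 27 days to March 31 -> 46 left
April 2052 has 30 days -> 16 left
May 2052: 16 <= 31 -> lands on May 16

Result: 2052-05-16


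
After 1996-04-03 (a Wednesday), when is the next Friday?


Current: Wednesday
Target: Friday
Days ahead: 2

Next Friday: 1996-04-05


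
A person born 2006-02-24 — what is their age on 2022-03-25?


Birth: 2006-02-24
Reference: 2022-03-25
Year difference: 2022 - 2006 = 16

16 years old


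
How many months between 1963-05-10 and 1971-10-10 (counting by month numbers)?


From May 1963 to October 1971
8 years * 12 = 96 months, plus 5 months = 101

101 months


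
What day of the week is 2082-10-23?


Date: October 23, 2082
Anchor: Jan 1, 2082. With p = 2082 - 1 = 2081: (p + p//4 - p//100 + p//400) mod 7 = (2081 + 520 - 20 + 5) mod 7 = 2586 mod 7 = 3 -> Thursday (Mon=0 ... Sun=6)
Days before October (Jan-Sep): 273; offset = 273 + 23 - 1 = 295
Weekday index = (3 + 295) mod 7 = 4

Day of the week: Friday


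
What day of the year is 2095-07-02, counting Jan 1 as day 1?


Date: July 2, 2095
Days in months 1 through 6: 181
Plus 2 days in July

Day of year: 183


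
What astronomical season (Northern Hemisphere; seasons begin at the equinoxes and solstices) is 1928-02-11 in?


Date: February 11
Astronomical Winter (approx.; exact equinox/solstice day varies by year): December 21 to March 19
February 11 falls within the Winter window

Winter


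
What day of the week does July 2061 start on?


Target: July 1, 2061
Anchor: Jan 1, 2061. With p = 2061 - 1 = 2060: (p + p//4 - p//100 + p//400) mod 7 = (2060 + 515 - 20 + 5) mod 7 = 2560 mod 7 = 5 -> Saturday (Mon=0 ... Sun=6)
Days before July (Jan-Jun): 181 days
Weekday index = (5 + 181) mod 7 = 4

Friday


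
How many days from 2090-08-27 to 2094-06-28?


From 2090-08-27 to 2094-06-28
2090-08-27: days before August = 31 + 28 + 31 + 30 + 31 + 30 + 31 = 212 (2090 is not a leap year); day of year = 212 + 27 = 239
2094-06-28: days before June = 31 + 28 + 31 + 30 + 31 = 151 (2094 is not a leap year); day of year = 151 + 28 = 179
Rest of 2090: 365 - 239 = 126
Full years 2091 (365), 2092 (366), 2093 (365): 1096
Total = 126 + 1096 + 179 = 1401

1401 days


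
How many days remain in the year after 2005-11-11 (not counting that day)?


Day of year: 315 of 365
Remaining = 365 - 315

50 days


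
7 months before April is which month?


April is month 4
4 - 7 = -3; wrap: -3 + 12 = 9

September


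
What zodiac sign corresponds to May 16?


Date: May 16
Conventional tropical zodiac dates: Taurus from April 20 onward; Gemini starts May 21
May 16 falls within the Taurus range

Taurus


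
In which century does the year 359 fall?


Century = (year - 1) // 100 + 1
= (359 - 1) // 100 + 1
= 358 // 100 + 1
= 3 + 1

4th century


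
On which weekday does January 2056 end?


January 2056 has 31 days
Anchor: Jan 1, 2056. With p = 2056 - 1 = 2055: (p + p//4 - p//100 + p//400) mod 7 = (2055 + 513 - 20 + 5) mod 7 = 2553 mod 7 = 5 -> Saturday (Mon=0 ... Sun=6)
January 1 is the anchor itself -> Saturday
Last day offset: 31 - 1 = 30 days
Weekday index = (5 + 30) mod 7 = 0

Monday, January 31


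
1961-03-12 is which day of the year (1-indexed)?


Date: March 12, 1961
Days in months 1 through 2: 59
Plus 12 days in March

Day of year: 71


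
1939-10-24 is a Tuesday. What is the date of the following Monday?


Current: Tuesday
Target: Monday
Days ahead: 6

Next Monday: 1939-10-30


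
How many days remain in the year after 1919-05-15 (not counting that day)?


Day of year: 135 of 365
Remaining = 365 - 135

230 days


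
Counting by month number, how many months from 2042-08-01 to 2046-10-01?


From August 2042 to October 2046
4 years * 12 = 48 months, plus 2 months = 50

50 months


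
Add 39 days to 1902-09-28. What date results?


Start: 1902-09-28, add 39 days
September 1902 has 30 days: 30 - 28 = 2 days to September 30 -> 37 left
October 1902 has 31 days -> 6 left
November 1902: 6 <= 30 -> lands on November 6

Result: 1902-11-06


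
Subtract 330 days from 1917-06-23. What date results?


Start: 1917-06-23, subtract 330 days
Back 23 days from June 23 reaches May 31, 1917 -> 307 left
May 1917 has 31 days -> back to April 30, 1917 -> 276 left
April 1917 has 30 days -> back to March 31, 1917 -> 246 left
March 1917 has 31 days -> back to February 28, 1917 -> 215 left
February 1917 has 28 days -> back to January 31, 1917 -> 187 left
January 1917 has 31 days -> back to December 31, 1916 -> 156 left
December 1916 has 31 days -> back to November 30, 1916 -> 125 left
November 1916 has 30 days -> back to October 31, 1916 -> 95 left
October 1916 has 31 days -> back to September 30, 1916 -> 64 left
September 1916 has 30 days -> back to August 31, 1916 -> 34 left
August 1916 has 31 days -> back to July 31, 1916 -> 3 left
July 1916: 31 - 3 = 28 -> lands on July 28

Result: 1916-07-28


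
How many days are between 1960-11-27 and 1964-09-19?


From 1960-11-27 to 1964-09-19
1960-11-27: days before November = 31 + 29 + 31 + 30 + 31 + 30 + 31 + 31 + 30 + 31 = 305 (1960 is a leap year); day of year = 305 + 27 = 332
1964-09-19: days before September = 31 + 29 + 31 + 30 + 31 + 30 + 31 + 31 = 244 (1964 is a leap year); day of year = 244 + 19 = 263
Rest of 1960: 366 - 332 = 34
Full years 1961 (365), 1962 (365), 1963 (365): 1095
Total = 34 + 1095 + 263 = 1392

1392 days


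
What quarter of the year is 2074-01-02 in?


Month: January (month 1)
Q1: Jan-Mar, Q2: Apr-Jun, Q3: Jul-Sep, Q4: Oct-Dec

Q1


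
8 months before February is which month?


February is month 2
2 - 8 = -6; wrap: -6 + 12 = 6

June


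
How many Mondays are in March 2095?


March 2095 has 31 days
Anchor: Jan 1, 2095. With p = 2095 - 1 = 2094: (p + p//4 - p//100 + p//400) mod 7 = (2094 + 523 - 20 + 5) mod 7 = 2602 mod 7 = 5 -> Saturday (Mon=0 ... Sun=6)
Days before March (Jan-Feb): 59; March 1 index = (5 + 59) mod 7 = 1 -> Tuesday
First Monday is March 7
Mondays: 7, 14, 21, 28

4 Mondays


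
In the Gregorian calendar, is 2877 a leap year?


Gregorian leap year rule: divisible by 4, but not by 100, unless also by 400.
2877 is not divisible by 4 -> not a leap year

No


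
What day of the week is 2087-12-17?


Date: December 17, 2087
Anchor: Jan 1, 2087. With p = 2087 - 1 = 2086: (p + p//4 - p//100 + p//400) mod 7 = (2086 + 521 - 20 + 5) mod 7 = 2592 mod 7 = 2 -> Wednesday (Mon=0 ... Sun=6)
Days before December (Jan-Nov): 334; offset = 334 + 17 - 1 = 350
Weekday index = (2 + 350) mod 7 = 2

Day of the week: Wednesday


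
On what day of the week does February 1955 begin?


Target: February 1, 1955
Anchor: Jan 1, 1955. With p = 1955 - 1 = 1954: (p + p//4 - p//100 + p//400) mod 7 = (1954 + 488 - 19 + 4) mod 7 = 2427 mod 7 = 5 -> Saturday (Mon=0 ... Sun=6)
Days before February (Jan): 31 days
Weekday index = (5 + 31) mod 7 = 1

Tuesday


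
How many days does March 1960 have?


March 1960

31 days


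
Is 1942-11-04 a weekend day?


Anchor: Jan 1, 1942. With p = 1942 - 1 = 1941: (p + p//4 - p//100 + p//400) mod 7 = (1941 + 485 - 19 + 4) mod 7 = 2411 mod 7 = 3 -> Thursday (Mon=0 ... Sun=6)
Day of year: 308; offset = 307
Weekday index = (3 + 307) mod 7 = 2 -> Wednesday
Weekend days: Saturday, Sunday

No


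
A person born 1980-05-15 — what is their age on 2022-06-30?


Birth: 1980-05-15
Reference: 2022-06-30
Year difference: 2022 - 1980 = 42

42 years old


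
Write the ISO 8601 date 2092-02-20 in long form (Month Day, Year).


ISO 2092-02-20 parses as year=2092, month=02, day=20
Month 2 -> February

February 20, 2092


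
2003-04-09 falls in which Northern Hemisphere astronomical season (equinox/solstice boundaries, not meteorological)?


Date: April 9
Astronomical Spring (approx.; exact equinox/solstice day varies by year): March 20 to June 20
April 9 falls within the Spring window

Spring


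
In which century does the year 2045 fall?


Century = (year - 1) // 100 + 1
= (2045 - 1) // 100 + 1
= 2044 // 100 + 1
= 20 + 1

21st century


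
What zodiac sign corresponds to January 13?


Date: January 13
Conventional tropical zodiac dates: Capricorn from December 22 onward; Aquarius starts January 20
January 13 falls within the Capricorn range

Capricorn


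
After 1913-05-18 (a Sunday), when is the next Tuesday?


Current: Sunday
Target: Tuesday
Days ahead: 2

Next Tuesday: 1913-05-20


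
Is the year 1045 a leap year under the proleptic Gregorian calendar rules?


Gregorian leap year rule: divisible by 4, but not by 100, unless also by 400.
1045 is not divisible by 4 -> not a leap year

No


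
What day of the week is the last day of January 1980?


January 1980 has 31 days
Anchor: Jan 1, 1980. With p = 1980 - 1 = 1979: (p + p//4 - p//100 + p//400) mod 7 = (1979 + 494 - 19 + 4) mod 7 = 2458 mod 7 = 1 -> Tuesday (Mon=0 ... Sun=6)
January 1 is the anchor itself -> Tuesday
Last day offset: 31 - 1 = 30 days
Weekday index = (1 + 30) mod 7 = 3

Thursday, January 31


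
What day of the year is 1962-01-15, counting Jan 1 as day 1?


Date: January 15, 1962
No months before January
Plus 15 days in January

Day of year: 15


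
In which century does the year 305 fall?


Century = (year - 1) // 100 + 1
= (305 - 1) // 100 + 1
= 304 // 100 + 1
= 3 + 1

4th century


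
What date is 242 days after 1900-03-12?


Start: 1900-03-12, add 242 days
March 1900 has 31 days: 31 - 12 = 19 days to March 31 -> 223 left
April 1900 has 30 days -> 193 left
May 1900 has 31 days -> 162 left
June 1900 has 30 days -> 132 left
July 1900 has 31 days -> 101 left
August 1900 has 31 days -> 70 left
September 1900 has 30 days -> 40 left
October 1900 has 31 days -> 9 left
November 1900: 9 <= 30 -> lands on November 9

Result: 1900-11-09


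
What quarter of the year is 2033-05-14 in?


Month: May (month 5)
Q1: Jan-Mar, Q2: Apr-Jun, Q3: Jul-Sep, Q4: Oct-Dec

Q2


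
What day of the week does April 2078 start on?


Target: April 1, 2078
Anchor: Jan 1, 2078. With p = 2078 - 1 = 2077: (p + p//4 - p//100 + p//400) mod 7 = (2077 + 519 - 20 + 5) mod 7 = 2581 mod 7 = 5 -> Saturday (Mon=0 ... Sun=6)
Days before April (Jan-Mar): 90 days
Weekday index = (5 + 90) mod 7 = 4

Friday


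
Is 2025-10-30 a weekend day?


Anchor: Jan 1, 2025. With p = 2025 - 1 = 2024: (p + p//4 - p//100 + p//400) mod 7 = (2024 + 506 - 20 + 5) mod 7 = 2515 mod 7 = 2 -> Wednesday (Mon=0 ... Sun=6)
Day of year: 303; offset = 302
Weekday index = (2 + 302) mod 7 = 3 -> Thursday
Weekend days: Saturday, Sunday

No


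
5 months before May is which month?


May is month 5
5 - 5 = 0; wrap: 0 + 12 = 12

December


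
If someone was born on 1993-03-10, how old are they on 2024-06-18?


Birth: 1993-03-10
Reference: 2024-06-18
Year difference: 2024 - 1993 = 31

31 years old


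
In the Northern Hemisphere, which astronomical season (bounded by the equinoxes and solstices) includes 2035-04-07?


Date: April 7
Astronomical Spring (approx.; exact equinox/solstice day varies by year): March 20 to June 20
April 7 falls within the Spring window

Spring


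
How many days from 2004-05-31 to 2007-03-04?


From 2004-05-31 to 2007-03-04
2004-05-31: days before May = 31 + 29 + 31 + 30 = 121 (2004 is a leap year); day of year = 121 + 31 = 152
2007-03-04: days before March = 31 + 28 = 59 (2007 is not a leap year); day of year = 59 + 4 = 63
Rest of 2004: 366 - 152 = 214
Full years 2005 (365), 2006 (365): 730
Total = 214 + 730 + 63 = 1007

1007 days


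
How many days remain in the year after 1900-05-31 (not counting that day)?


Day of year: 151 of 365
Remaining = 365 - 151

214 days


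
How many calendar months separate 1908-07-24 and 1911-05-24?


From July 1908 to May 1911
3 years * 12 = 36 months, minus 2 months = 34

34 months


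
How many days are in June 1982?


June 1982

30 days


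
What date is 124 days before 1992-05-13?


Start: 1992-05-13, subtract 124 days
Back 13 days from May 13 reaches April 30, 1992 -> 111 left
April 1992 has 30 days -> back to March 31, 1992 -> 81 left
March 1992 has 31 days -> back to February 29, 1992 -> 50 left
February 1992 has 29 days -> back to January 31, 1992 -> 21 left
January 1992: 31 - 21 = 10 -> lands on January 10

Result: 1992-01-10


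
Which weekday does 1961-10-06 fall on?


Date: October 6, 1961
Anchor: Jan 1, 1961. With p = 1961 - 1 = 1960: (p + p//4 - p//100 + p//400) mod 7 = (1960 + 490 - 19 + 4) mod 7 = 2435 mod 7 = 6 -> Sunday (Mon=0 ... Sun=6)
Days before October (Jan-Sep): 273; offset = 273 + 6 - 1 = 278
Weekday index = (6 + 278) mod 7 = 4

Day of the week: Friday


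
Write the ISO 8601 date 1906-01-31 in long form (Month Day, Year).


ISO 1906-01-31 parses as year=1906, month=01, day=31
Month 1 -> January

January 31, 1906


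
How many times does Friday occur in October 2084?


October 2084 has 31 days
Anchor: Jan 1, 2084. With p = 2084 - 1 = 2083: (p + p//4 - p//100 + p//400) mod 7 = (2083 + 520 - 20 + 5) mod 7 = 2588 mod 7 = 5 -> Saturday (Mon=0 ... Sun=6)
Days before October (Jan-Sep): 274; October 1 index = (5 + 274) mod 7 = 6 -> Sunday
First Friday is October 6
Fridays: 6, 13, 20, 27

4 Fridays


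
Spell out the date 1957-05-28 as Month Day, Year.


ISO 1957-05-28 parses as year=1957, month=05, day=28
Month 5 -> May

May 28, 1957


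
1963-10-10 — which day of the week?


Date: October 10, 1963
Anchor: Jan 1, 1963. With p = 1963 - 1 = 1962: (p + p//4 - p//100 + p//400) mod 7 = (1962 + 490 - 19 + 4) mod 7 = 2437 mod 7 = 1 -> Tuesday (Mon=0 ... Sun=6)
Days before October (Jan-Sep): 273; offset = 273 + 10 - 1 = 282
Weekday index = (1 + 282) mod 7 = 3

Day of the week: Thursday


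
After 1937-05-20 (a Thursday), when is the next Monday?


Current: Thursday
Target: Monday
Days ahead: 4

Next Monday: 1937-05-24


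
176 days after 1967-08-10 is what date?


Start: 1967-08-10, add 176 days
August 1967 has 31 days: 31 - 10 = 21 days to August 31 -> 155 left
September 1967 has 30 days -> 125 left
October 1967 has 31 days -> 94 left
November 1967 has 30 days -> 64 left
December 1967 has 31 days -> 33 left
January 1968 has 31 days -> 2 left
February 1968: 2 <= 29 -> lands on February 2

Result: 1968-02-02


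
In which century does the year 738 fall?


Century = (year - 1) // 100 + 1
= (738 - 1) // 100 + 1
= 737 // 100 + 1
= 7 + 1

8th century


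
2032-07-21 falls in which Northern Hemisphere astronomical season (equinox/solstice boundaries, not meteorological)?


Date: July 21
Astronomical Summer (approx.; exact equinox/solstice day varies by year): June 21 to September 21
July 21 falls within the Summer window

Summer


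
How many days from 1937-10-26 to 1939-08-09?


From 1937-10-26 to 1939-08-09
1937-10-26: days before October = 31 + 28 + 31 + 30 + 31 + 30 + 31 + 31 + 30 = 273 (1937 is not a leap year); day of year = 273 + 26 = 299
1939-08-09: days before August = 31 + 28 + 31 + 30 + 31 + 30 + 31 = 212 (1939 is not a leap year); day of year = 212 + 9 = 221
Rest of 1937: 365 - 299 = 66
Full years 1938 (365): 365
Total = 66 + 365 + 221 = 652

652 days


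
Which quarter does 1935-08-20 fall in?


Month: August (month 8)
Q1: Jan-Mar, Q2: Apr-Jun, Q3: Jul-Sep, Q4: Oct-Dec

Q3


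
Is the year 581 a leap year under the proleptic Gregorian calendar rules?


Gregorian leap year rule: divisible by 4, but not by 100, unless also by 400.
581 is not divisible by 4 -> not a leap year

No


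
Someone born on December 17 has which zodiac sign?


Date: December 17
Conventional tropical zodiac dates: Sagittarius from November 22 onward; Capricorn starts December 22
December 17 falls within the Sagittarius range

Sagittarius


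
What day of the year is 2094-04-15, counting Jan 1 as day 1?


Date: April 15, 2094
Days in months 1 through 3: 90
Plus 15 days in April

Day of year: 105


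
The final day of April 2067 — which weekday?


April 2067 has 30 days
Anchor: Jan 1, 2067. With p = 2067 - 1 = 2066: (p + p//4 - p//100 + p//400) mod 7 = (2066 + 516 - 20 + 5) mod 7 = 2567 mod 7 = 5 -> Saturday (Mon=0 ... Sun=6)
Days before April (Jan-Mar): 90; April 1 index = (5 + 90) mod 7 = 4 -> Friday
Last day offset: 30 - 1 = 29 days
Weekday index = (4 + 29) mod 7 = 5

Saturday, April 30


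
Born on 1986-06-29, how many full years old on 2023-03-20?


Birth: 1986-06-29
Reference: 2023-03-20
Year difference: 2023 - 1986 = 37
Birthday not yet reached in 2023, subtract 1

36 years old


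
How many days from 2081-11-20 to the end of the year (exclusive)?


Day of year: 324 of 365
Remaining = 365 - 324

41 days


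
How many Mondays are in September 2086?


September 2086 has 30 days
Anchor: Jan 1, 2086. With p = 2086 - 1 = 2085: (p + p//4 - p//100 + p//400) mod 7 = (2085 + 521 - 20 + 5) mod 7 = 2591 mod 7 = 1 -> Tuesday (Mon=0 ... Sun=6)
Days before September (Jan-Aug): 243; September 1 index = (1 + 243) mod 7 = 6 -> Sunday
First Monday is September 2
Mondays: 2, 9, 16, 23, 30

5 Mondays


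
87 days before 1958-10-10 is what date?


Start: 1958-10-10, subtract 87 days
Back 10 days from October 10 reaches September 30, 1958 -> 77 left
September 1958 has 30 days -> back to August 31, 1958 -> 47 left
August 1958 has 31 days -> back to July 31, 1958 -> 16 left
July 1958: 31 - 16 = 15 -> lands on July 15

Result: 1958-07-15


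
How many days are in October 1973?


October 1973

31 days


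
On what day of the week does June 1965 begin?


Target: June 1, 1965
Anchor: Jan 1, 1965. With p = 1965 - 1 = 1964: (p + p//4 - p//100 + p//400) mod 7 = (1964 + 491 - 19 + 4) mod 7 = 2440 mod 7 = 4 -> Friday (Mon=0 ... Sun=6)
Days before June (Jan-May): 151 days
Weekday index = (4 + 151) mod 7 = 1

Tuesday


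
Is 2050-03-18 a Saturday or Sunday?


Anchor: Jan 1, 2050. With p = 2050 - 1 = 2049: (p + p//4 - p//100 + p//400) mod 7 = (2049 + 512 - 20 + 5) mod 7 = 2546 mod 7 = 5 -> Saturday (Mon=0 ... Sun=6)
Day of year: 77; offset = 76
Weekday index = (5 + 76) mod 7 = 4 -> Friday
Weekend days: Saturday, Sunday

No


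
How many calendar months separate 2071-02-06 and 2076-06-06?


From February 2071 to June 2076
5 years * 12 = 60 months, plus 4 months = 64

64 months


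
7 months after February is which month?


February is month 2
2 + 7 = 9

September


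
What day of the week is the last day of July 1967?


July 1967 has 31 days
Anchor: Jan 1, 1967. With p = 1967 - 1 = 1966: (p + p//4 - p//100 + p//400) mod 7 = (1966 + 491 - 19 + 4) mod 7 = 2442 mod 7 = 6 -> Sunday (Mon=0 ... Sun=6)
Days before July (Jan-Jun): 181; July 1 index = (6 + 181) mod 7 = 5 -> Saturday
Last day offset: 31 - 1 = 30 days
Weekday index = (5 + 30) mod 7 = 0

Monday, July 31


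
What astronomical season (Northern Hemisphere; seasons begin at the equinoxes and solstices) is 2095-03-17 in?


Date: March 17
Astronomical Winter (approx.; exact equinox/solstice day varies by year): December 21 to March 19
March 17 falls within the Winter window

Winter


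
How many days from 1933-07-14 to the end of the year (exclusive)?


Day of year: 195 of 365
Remaining = 365 - 195

170 days


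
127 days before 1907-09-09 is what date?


Start: 1907-09-09, subtract 127 days
Back 9 days from September 9 reaches August 31, 1907 -> 118 left
August 1907 has 31 days -> back to July 31, 1907 -> 87 left
July 1907 has 31 days -> back to June 30, 1907 -> 56 left
June 1907 has 30 days -> back to May 31, 1907 -> 26 left
May 1907: 31 - 26 = 5 -> lands on May 5

Result: 1907-05-05


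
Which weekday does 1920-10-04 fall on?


Date: October 4, 1920
Anchor: Jan 1, 1920. With p = 1920 - 1 = 1919: (p + p//4 - p//100 + p//400) mod 7 = (1919 + 479 - 19 + 4) mod 7 = 2383 mod 7 = 3 -> Thursday (Mon=0 ... Sun=6)
Days before October (Jan-Sep): 274; offset = 274 + 4 - 1 = 277
Weekday index = (3 + 277) mod 7 = 0

Day of the week: Monday


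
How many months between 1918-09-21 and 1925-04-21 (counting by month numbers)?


From September 1918 to April 1925
7 years * 12 = 84 months, minus 5 months = 79

79 months


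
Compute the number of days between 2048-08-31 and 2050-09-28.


From 2048-08-31 to 2050-09-28
2048-08-31: days before August = 31 + 29 + 31 + 30 + 31 + 30 + 31 = 213 (2048 is a leap year); day of year = 213 + 31 = 244
2050-09-28: days before September = 31 + 28 + 31 + 30 + 31 + 30 + 31 + 31 = 243 (2050 is not a leap year); day of year = 243 + 28 = 271
Rest of 2048: 366 - 244 = 122
Full years 2049 (365): 365
Total = 122 + 365 + 271 = 758

758 days


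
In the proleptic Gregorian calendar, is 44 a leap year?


Gregorian leap year rule: divisible by 4, but not by 100, unless also by 400.
44 is divisible by 4 but not 100 -> leap year

Yes


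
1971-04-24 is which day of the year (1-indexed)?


Date: April 24, 1971
Days in months 1 through 3: 90
Plus 24 days in April

Day of year: 114


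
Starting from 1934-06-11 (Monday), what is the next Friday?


Current: Monday
Target: Friday
Days ahead: 4

Next Friday: 1934-06-15


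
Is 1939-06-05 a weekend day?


Anchor: Jan 1, 1939. With p = 1939 - 1 = 1938: (p + p//4 - p//100 + p//400) mod 7 = (1938 + 484 - 19 + 4) mod 7 = 2407 mod 7 = 6 -> Sunday (Mon=0 ... Sun=6)
Day of year: 156; offset = 155
Weekday index = (6 + 155) mod 7 = 0 -> Monday
Weekend days: Saturday, Sunday

No


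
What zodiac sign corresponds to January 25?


Date: January 25
Conventional tropical zodiac dates: Aquarius from January 20 onward; Pisces starts February 19
January 25 falls within the Aquarius range

Aquarius


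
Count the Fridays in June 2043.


June 2043 has 30 days
Anchor: Jan 1, 2043. With p = 2043 - 1 = 2042: (p + p//4 - p//100 + p//400) mod 7 = (2042 + 510 - 20 + 5) mod 7 = 2537 mod 7 = 3 -> Thursday (Mon=0 ... Sun=6)
Days before June (Jan-May): 151; June 1 index = (3 + 151) mod 7 = 0 -> Monday
First Friday is June 5
Fridays: 5, 12, 19, 26

4 Fridays


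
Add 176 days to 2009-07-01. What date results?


Start: 2009-07-01, add 176 days
July 2009 has 31 days: 31 - 1 = 30 days to July 31 -> 146 left
August 2009 has 31 days -> 115 left
September 2009 has 30 days -> 85 left
October 2009 has 31 days -> 54 left
November 2009 has 30 days -> 24 left
December 2009: 24 <= 31 -> lands on December 24

Result: 2009-12-24


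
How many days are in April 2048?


April 2048

30 days


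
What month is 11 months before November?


November is month 11
11 - 11 = 0; wrap: 0 + 12 = 12

December


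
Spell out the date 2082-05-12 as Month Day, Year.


ISO 2082-05-12 parses as year=2082, month=05, day=12
Month 5 -> May

May 12, 2082


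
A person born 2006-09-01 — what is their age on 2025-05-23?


Birth: 2006-09-01
Reference: 2025-05-23
Year difference: 2025 - 2006 = 19
Birthday not yet reached in 2025, subtract 1

18 years old


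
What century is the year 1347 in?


Century = (year - 1) // 100 + 1
= (1347 - 1) // 100 + 1
= 1346 // 100 + 1
= 13 + 1

14th century


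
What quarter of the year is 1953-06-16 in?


Month: June (month 6)
Q1: Jan-Mar, Q2: Apr-Jun, Q3: Jul-Sep, Q4: Oct-Dec

Q2


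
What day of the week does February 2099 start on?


Target: February 1, 2099
Anchor: Jan 1, 2099. With p = 2099 - 1 = 2098: (p + p//4 - p//100 + p//400) mod 7 = (2098 + 524 - 20 + 5) mod 7 = 2607 mod 7 = 3 -> Thursday (Mon=0 ... Sun=6)
Days before February (Jan): 31 days
Weekday index = (3 + 31) mod 7 = 6

Sunday


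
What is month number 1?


Month 1 of 12

January


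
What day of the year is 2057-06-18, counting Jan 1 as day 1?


Date: June 18, 2057
Days in months 1 through 5: 151
Plus 18 days in June

Day of year: 169


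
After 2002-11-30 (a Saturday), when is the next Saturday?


Current: Saturday
Target: Saturday
Days ahead: 7

Next Saturday: 2002-12-07


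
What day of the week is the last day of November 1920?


November 1920 has 30 days
Anchor: Jan 1, 1920. With p = 1920 - 1 = 1919: (p + p//4 - p//100 + p//400) mod 7 = (1919 + 479 - 19 + 4) mod 7 = 2383 mod 7 = 3 -> Thursday (Mon=0 ... Sun=6)
Days before November (Jan-Oct): 305; November 1 index = (3 + 305) mod 7 = 0 -> Monday
Last day offset: 30 - 1 = 29 days
Weekday index = (0 + 29) mod 7 = 1

Tuesday, November 30


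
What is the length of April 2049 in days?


April 2049

30 days


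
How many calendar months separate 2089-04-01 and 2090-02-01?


From April 2089 to February 2090
1 year * 12 = 12 months, minus 2 months = 10

10 months


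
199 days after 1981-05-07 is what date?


Start: 1981-05-07, add 199 days
May 1981 has 31 days: 31 - 7 = 24 days to May 31 -> 175 left
June 1981 has 30 days -> 145 left
July 1981 has 31 days -> 114 left
August 1981 has 31 days -> 83 left
September 1981 has 30 days -> 53 left
October 1981 has 31 days -> 22 left
November 1981: 22 <= 30 -> lands on November 22

Result: 1981-11-22


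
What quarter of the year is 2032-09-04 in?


Month: September (month 9)
Q1: Jan-Mar, Q2: Apr-Jun, Q3: Jul-Sep, Q4: Oct-Dec

Q3


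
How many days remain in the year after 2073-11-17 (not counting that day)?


Day of year: 321 of 365
Remaining = 365 - 321

44 days


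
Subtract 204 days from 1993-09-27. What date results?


Start: 1993-09-27, subtract 204 days
Back 27 days from September 27 reaches August 31, 1993 -> 177 left
August 1993 has 31 days -> back to July 31, 1993 -> 146 left
July 1993 has 31 days -> back to June 30, 1993 -> 115 left
June 1993 has 30 days -> back to May 31, 1993 -> 85 left
May 1993 has 31 days -> back to April 30, 1993 -> 54 left
April 1993 has 30 days -> back to March 31, 1993 -> 24 left
March 1993: 31 - 24 = 7 -> lands on March 7

Result: 1993-03-07


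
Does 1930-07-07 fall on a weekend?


Anchor: Jan 1, 1930. With p = 1930 - 1 = 1929: (p + p//4 - p//100 + p//400) mod 7 = (1929 + 482 - 19 + 4) mod 7 = 2396 mod 7 = 2 -> Wednesday (Mon=0 ... Sun=6)
Day of year: 188; offset = 187
Weekday index = (2 + 187) mod 7 = 0 -> Monday
Weekend days: Saturday, Sunday

No


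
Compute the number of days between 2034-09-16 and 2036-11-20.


From 2034-09-16 to 2036-11-20
2034-09-16: days before September = 31 + 28 + 31 + 30 + 31 + 30 + 31 + 31 = 243 (2034 is not a leap year); day of year = 243 + 16 = 259
2036-11-20: days before November = 31 + 29 + 31 + 30 + 31 + 30 + 31 + 31 + 30 + 31 = 305 (2036 is a leap year); day of year = 305 + 20 = 325
Rest of 2034: 365 - 259 = 106
Full years 2035 (365): 365
Total = 106 + 365 + 325 = 796

796 days


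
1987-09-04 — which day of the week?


Date: September 4, 1987
Anchor: Jan 1, 1987. With p = 1987 - 1 = 1986: (p + p//4 - p//100 + p//400) mod 7 = (1986 + 496 - 19 + 4) mod 7 = 2467 mod 7 = 3 -> Thursday (Mon=0 ... Sun=6)
Days before September (Jan-Aug): 243; offset = 243 + 4 - 1 = 246
Weekday index = (3 + 246) mod 7 = 4

Day of the week: Friday


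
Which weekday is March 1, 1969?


Target: March 1, 1969
Anchor: Jan 1, 1969. With p = 1969 - 1 = 1968: (p + p//4 - p//100 + p//400) mod 7 = (1968 + 492 - 19 + 4) mod 7 = 2445 mod 7 = 2 -> Wednesday (Mon=0 ... Sun=6)
Days before March (Jan-Feb): 59 days
Weekday index = (2 + 59) mod 7 = 5

Saturday


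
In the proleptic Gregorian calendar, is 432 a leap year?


Gregorian leap year rule: divisible by 4, but not by 100, unless also by 400.
432 is divisible by 4 but not 100 -> leap year

Yes
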